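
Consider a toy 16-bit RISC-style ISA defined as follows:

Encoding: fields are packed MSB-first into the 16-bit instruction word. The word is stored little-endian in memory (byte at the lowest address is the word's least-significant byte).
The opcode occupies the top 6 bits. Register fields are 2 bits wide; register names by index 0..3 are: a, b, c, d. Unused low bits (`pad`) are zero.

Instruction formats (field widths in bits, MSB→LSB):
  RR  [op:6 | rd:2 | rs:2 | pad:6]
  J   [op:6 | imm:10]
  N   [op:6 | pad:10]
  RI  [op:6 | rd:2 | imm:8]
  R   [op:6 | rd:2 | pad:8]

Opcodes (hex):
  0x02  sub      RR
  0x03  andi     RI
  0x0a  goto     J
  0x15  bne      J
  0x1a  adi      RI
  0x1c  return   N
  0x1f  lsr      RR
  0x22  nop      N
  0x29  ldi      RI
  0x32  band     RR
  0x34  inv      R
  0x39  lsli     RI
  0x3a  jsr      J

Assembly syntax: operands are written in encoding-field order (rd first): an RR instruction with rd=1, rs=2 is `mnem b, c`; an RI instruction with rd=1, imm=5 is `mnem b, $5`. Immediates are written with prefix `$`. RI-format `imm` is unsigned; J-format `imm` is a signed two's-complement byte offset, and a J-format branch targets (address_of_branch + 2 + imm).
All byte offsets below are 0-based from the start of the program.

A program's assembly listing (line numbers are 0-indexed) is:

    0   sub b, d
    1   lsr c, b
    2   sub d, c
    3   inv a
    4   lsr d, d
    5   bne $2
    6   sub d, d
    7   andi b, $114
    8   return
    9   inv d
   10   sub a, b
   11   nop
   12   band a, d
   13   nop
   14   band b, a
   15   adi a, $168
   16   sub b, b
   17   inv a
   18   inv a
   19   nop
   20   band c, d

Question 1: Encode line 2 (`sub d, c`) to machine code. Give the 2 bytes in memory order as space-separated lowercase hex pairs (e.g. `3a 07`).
80 0b

2. sub fields op=0x2:6|rd=3:2|rs=2:2|pad=0:6 → word 0b80h → 80 0b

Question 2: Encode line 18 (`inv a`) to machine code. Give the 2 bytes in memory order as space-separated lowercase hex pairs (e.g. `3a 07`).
00 d0

18. inv fields op=0x34:6|rd=0:2|pad=0:8 → word d000h → 00 d0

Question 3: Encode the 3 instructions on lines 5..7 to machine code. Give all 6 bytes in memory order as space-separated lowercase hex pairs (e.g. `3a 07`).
02 54 c0 0b 72 0d

line 5 (bne): pack op=0x15:6|imm=2:10 = 0x5402; little→ 02 54
line 6 (sub): pack op=0x2:6|rd=3:2|rs=3:2|pad=0:6 = 0x0bc0; little→ c0 0b
line 7 (andi): pack op=0x3:6|rd=1:2|imm=114:8 = 0x0d72; little→ 72 0d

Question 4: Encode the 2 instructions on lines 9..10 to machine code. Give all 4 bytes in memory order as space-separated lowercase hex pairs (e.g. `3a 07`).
L9: inv op=0x34:6|rd=3:2|pad=0:8 ⇒ 0xd300 ⇒ little 00 d3
L10: sub op=0x2:6|rd=0:2|rs=1:2|pad=0:6 ⇒ 0x0840 ⇒ little 40 08

00 d3 40 08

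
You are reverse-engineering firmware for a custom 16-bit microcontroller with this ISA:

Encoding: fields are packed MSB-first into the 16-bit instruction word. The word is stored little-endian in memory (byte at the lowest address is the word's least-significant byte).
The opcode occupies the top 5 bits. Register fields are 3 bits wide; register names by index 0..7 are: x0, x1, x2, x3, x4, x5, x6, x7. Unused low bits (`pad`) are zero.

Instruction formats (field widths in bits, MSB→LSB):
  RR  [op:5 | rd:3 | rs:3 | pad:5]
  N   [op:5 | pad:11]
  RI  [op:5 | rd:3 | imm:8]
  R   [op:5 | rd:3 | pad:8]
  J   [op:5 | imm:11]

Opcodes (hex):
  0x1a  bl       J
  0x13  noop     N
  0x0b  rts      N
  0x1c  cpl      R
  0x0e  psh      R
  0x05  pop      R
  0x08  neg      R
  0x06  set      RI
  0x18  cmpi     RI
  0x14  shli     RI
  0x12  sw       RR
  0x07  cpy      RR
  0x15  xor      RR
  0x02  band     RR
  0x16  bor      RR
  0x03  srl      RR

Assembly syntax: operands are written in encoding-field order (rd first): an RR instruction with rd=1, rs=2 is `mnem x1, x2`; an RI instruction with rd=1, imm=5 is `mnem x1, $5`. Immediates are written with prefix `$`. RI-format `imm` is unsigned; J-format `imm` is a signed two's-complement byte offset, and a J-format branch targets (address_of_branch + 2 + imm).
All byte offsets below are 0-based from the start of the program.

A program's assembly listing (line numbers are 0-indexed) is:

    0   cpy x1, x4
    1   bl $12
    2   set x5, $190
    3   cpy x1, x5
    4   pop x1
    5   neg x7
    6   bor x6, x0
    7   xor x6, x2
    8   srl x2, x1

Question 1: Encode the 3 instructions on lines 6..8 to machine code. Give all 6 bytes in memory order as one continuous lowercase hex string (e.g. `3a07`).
L6: bor op=0x16:5|rd=6:3|rs=0:3|pad=0:5 ⇒ 0xb600 ⇒ little 00 b6
L7: xor op=0x15:5|rd=6:3|rs=2:3|pad=0:5 ⇒ 0xae40 ⇒ little 40 ae
L8: srl op=0x3:5|rd=2:3|rs=1:3|pad=0:5 ⇒ 0x1a20 ⇒ little 20 1a

00b640ae201a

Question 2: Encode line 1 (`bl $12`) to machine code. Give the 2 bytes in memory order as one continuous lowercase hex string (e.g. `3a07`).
1. bl fields op=0x1a:5|imm=12:11 → word d00ch → 0c d0

0cd0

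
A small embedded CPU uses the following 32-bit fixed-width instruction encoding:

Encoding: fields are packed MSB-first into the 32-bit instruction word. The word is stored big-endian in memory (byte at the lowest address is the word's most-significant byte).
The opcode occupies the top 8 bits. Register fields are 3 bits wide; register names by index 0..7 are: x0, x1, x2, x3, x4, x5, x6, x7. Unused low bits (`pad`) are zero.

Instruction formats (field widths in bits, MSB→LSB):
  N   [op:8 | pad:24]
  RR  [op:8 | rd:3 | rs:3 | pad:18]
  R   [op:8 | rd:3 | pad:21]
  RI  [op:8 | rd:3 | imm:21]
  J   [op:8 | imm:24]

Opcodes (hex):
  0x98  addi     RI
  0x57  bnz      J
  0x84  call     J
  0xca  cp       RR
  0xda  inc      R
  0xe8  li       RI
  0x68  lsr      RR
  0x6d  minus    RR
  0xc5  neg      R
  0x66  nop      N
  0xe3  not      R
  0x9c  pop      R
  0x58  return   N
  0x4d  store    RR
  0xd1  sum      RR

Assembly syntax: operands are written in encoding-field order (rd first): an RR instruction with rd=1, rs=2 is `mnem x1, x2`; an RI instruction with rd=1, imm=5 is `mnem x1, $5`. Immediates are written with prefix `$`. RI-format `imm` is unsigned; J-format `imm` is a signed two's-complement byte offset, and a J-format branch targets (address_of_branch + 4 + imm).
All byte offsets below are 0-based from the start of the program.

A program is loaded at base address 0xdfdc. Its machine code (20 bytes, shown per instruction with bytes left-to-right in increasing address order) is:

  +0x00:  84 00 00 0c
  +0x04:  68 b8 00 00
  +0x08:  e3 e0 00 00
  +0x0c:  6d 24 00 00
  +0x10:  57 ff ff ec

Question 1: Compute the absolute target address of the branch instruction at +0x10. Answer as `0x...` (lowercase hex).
0xdfdc

[10] 57 ff ff ec → 0x57ffffec
  opcode bits[31:24]=0x57: bnz/J
  imm@[23:0]=0xffffec (s24→-20) ⇒ $-20
  target = base 0xdfdc + off 0x10 + 4 + imm -20 = 0xdfdc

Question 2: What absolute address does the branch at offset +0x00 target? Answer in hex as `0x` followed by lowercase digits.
0xdfec

off 0x00: read 84 00 00 0c as big → 0x8400000c
  top 8b → 0x84 → call [J]
  imm: (w>>0)&0xffffff=0xc → $12
  target = base 0xdfdc + off 0x00 + 4 + imm 12 = 0xdfec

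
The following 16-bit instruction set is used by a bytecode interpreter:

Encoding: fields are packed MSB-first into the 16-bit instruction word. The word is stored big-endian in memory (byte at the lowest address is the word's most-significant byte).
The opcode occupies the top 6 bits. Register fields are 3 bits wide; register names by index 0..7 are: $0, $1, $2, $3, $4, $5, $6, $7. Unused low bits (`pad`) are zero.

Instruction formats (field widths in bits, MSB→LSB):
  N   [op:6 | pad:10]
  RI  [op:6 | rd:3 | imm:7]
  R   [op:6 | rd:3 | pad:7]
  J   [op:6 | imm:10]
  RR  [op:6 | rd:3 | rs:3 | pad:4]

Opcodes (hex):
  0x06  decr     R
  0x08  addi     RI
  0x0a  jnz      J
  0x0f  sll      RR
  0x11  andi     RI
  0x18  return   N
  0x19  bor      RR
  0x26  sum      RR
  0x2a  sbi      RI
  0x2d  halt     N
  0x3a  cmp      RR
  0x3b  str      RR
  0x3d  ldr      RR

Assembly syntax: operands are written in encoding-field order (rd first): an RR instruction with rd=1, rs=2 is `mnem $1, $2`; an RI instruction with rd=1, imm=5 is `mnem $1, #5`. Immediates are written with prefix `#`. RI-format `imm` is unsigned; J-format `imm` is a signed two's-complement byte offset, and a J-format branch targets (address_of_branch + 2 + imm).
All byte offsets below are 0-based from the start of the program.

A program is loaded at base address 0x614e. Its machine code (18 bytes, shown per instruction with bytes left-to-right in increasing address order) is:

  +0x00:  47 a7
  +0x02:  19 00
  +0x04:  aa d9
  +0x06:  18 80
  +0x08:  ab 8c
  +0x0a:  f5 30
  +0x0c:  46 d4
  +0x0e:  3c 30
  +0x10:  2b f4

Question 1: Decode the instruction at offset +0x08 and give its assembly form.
sbi $7, #12

+0x08: ab 8c ⇒ word 0xab8c (big)
  top 6b → 0x2a → sbi [RI]
  [9:7] rd=7 = $7
  [6:0] imm=12 = #12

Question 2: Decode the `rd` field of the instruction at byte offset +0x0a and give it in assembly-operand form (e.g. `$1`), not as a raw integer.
off 0x0a: read f5 30 as big → 0xf530
  top 6b → 0x3d → ldr [RR]
  [9:7] rd=2 = $2
  [6:4] rs=3 = $3

$2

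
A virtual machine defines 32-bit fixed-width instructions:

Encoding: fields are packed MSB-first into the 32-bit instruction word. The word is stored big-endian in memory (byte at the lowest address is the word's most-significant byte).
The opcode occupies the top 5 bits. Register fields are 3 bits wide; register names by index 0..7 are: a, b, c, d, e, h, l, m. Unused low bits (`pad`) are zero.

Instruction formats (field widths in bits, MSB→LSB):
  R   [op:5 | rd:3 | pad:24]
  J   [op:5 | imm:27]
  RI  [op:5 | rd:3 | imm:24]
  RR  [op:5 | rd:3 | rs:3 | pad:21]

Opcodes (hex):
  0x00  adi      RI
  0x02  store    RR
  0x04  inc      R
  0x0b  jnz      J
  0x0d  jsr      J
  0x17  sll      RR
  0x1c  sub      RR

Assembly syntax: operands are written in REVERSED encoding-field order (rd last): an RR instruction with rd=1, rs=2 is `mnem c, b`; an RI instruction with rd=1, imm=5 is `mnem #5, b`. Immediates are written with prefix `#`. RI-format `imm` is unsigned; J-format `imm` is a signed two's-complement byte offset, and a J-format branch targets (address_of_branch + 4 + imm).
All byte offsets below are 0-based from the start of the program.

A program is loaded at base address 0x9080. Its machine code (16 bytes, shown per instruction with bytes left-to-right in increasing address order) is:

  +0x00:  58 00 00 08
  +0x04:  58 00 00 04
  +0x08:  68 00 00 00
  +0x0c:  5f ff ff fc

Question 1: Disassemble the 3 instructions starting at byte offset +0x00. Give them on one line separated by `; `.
@+00  big-endian(58 00 00 08) = 0x58000008
  op=0x58000008>>27=0xb ⇒ jnz (J)
  [26:0] imm=8 = #8
@+04  big-endian(58 00 00 04) = 0x58000004
  op=0x58000004>>27=0xb ⇒ jnz (J)
  [26:0] imm=4 = #4
@+08  big-endian(68 00 00 00) = 0x68000000
  op=0x68000000>>27=0xd ⇒ jsr (J)
  [26:0] imm=0 = #0

jnz #8; jnz #4; jsr #0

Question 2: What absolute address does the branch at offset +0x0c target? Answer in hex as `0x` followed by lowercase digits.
0x908c

@+0c  big-endian(5f ff ff fc) = 0x5ffffffc
  op=0x5ffffffc>>27=0xb ⇒ jnz (J)
  [26:0] imm=134217724 (s27→-4) = #-4
  target = base 0x9080 + off 0x0c + 4 + imm -4 = 0x908c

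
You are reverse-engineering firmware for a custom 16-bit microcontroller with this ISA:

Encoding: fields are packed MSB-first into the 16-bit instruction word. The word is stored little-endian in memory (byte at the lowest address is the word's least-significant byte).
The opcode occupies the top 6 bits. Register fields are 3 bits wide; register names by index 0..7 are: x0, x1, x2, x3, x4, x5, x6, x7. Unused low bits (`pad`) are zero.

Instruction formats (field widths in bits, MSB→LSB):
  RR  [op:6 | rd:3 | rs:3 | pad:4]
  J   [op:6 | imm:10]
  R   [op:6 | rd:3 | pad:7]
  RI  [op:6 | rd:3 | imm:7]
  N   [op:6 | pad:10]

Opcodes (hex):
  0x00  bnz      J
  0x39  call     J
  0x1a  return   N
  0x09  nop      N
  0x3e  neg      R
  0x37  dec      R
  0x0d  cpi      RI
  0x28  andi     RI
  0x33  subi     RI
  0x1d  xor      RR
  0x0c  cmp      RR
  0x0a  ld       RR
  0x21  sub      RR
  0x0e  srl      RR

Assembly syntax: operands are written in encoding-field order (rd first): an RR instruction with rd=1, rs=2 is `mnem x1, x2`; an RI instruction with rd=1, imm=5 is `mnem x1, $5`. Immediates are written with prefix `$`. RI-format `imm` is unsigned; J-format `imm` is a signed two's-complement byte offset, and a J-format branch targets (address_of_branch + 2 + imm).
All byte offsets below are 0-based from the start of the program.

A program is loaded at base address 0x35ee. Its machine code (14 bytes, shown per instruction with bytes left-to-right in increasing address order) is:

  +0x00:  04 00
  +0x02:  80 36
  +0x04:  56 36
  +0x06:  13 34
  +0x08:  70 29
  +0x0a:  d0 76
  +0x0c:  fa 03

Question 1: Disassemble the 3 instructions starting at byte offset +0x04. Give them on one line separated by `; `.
off 0x04: read 56 36 as little → 0x3656
  op=0x3656>>10=0xd ⇒ cpi (RI)
  [9:7] rd=4 = x4
  [6:0] imm=86 = $86
off 0x06: read 13 34 as little → 0x3413
  op=0x3413>>10=0xd ⇒ cpi (RI)
  [9:7] rd=0 = x0
  [6:0] imm=19 = $19
off 0x08: read 70 29 as little → 0x2970
  op=0x2970>>10=0xa ⇒ ld (RR)
  [9:7] rd=2 = x2
  [6:4] rs=7 = x7

cpi x4, $86; cpi x0, $19; ld x2, x7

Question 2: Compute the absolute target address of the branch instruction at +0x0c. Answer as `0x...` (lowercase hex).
+0x0c: fa 03 ⇒ word 0x03fa (little)
  opcode bits[15:10]=0x0: bnz/J
  imm@[9:0]=0x3fa (s10→-6) ⇒ $-6
  target = base 0x35ee + off 0x0c + 2 + imm -6 = 0x35f6

0x35f6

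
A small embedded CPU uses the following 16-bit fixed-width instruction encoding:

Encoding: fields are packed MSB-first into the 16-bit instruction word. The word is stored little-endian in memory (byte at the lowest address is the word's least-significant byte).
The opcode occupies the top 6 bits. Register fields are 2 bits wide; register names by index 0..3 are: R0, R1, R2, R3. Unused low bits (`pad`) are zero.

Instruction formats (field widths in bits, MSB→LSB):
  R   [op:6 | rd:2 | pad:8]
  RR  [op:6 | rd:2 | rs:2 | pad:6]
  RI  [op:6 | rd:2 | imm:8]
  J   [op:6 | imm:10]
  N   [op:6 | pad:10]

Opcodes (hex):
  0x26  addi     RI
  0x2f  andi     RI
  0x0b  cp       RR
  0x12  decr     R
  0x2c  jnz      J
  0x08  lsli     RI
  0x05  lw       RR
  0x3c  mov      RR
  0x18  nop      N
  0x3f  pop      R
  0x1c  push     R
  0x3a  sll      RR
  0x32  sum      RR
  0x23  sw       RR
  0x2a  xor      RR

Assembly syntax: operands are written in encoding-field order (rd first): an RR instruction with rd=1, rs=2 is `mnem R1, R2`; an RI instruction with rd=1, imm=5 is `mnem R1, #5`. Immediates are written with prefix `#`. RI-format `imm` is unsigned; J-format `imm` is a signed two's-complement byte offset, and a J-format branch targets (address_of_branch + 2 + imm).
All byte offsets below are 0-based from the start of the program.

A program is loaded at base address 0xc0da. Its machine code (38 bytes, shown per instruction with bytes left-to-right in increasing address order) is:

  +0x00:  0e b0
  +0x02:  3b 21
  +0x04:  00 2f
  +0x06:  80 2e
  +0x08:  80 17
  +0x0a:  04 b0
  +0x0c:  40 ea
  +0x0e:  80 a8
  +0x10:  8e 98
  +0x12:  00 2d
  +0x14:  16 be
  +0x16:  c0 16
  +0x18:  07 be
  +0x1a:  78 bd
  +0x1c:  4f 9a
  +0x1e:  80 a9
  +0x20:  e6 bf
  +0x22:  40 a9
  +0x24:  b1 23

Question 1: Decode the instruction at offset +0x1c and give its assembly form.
+0x1c: 4f 9a ⇒ word 0x9a4f (little)
  top 6b → 0x26 → addi [RI]
  rd: (w>>8)&0x3=0x2 → R2
  imm: (w>>0)&0xff=0x4f → #79

addi R2, #79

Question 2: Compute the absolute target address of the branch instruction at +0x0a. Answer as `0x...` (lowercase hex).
0xc0ea

+0x0a: 04 b0 ⇒ word 0xb004 (little)
  opcode bits[15:10]=0x2c: jnz/J
  imm: (w>>0)&0x3ff=0x4 → #4
  target = base 0xc0da + off 0x0a + 2 + imm 4 = 0xc0ea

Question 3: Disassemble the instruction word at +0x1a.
andi R1, #120

@+1a  little-endian(78 bd) = 0xbd78
  op=0xbd78>>10=0x2f ⇒ andi (RI)
  [9:8] rd=1 = R1
  [7:0] imm=120 = #120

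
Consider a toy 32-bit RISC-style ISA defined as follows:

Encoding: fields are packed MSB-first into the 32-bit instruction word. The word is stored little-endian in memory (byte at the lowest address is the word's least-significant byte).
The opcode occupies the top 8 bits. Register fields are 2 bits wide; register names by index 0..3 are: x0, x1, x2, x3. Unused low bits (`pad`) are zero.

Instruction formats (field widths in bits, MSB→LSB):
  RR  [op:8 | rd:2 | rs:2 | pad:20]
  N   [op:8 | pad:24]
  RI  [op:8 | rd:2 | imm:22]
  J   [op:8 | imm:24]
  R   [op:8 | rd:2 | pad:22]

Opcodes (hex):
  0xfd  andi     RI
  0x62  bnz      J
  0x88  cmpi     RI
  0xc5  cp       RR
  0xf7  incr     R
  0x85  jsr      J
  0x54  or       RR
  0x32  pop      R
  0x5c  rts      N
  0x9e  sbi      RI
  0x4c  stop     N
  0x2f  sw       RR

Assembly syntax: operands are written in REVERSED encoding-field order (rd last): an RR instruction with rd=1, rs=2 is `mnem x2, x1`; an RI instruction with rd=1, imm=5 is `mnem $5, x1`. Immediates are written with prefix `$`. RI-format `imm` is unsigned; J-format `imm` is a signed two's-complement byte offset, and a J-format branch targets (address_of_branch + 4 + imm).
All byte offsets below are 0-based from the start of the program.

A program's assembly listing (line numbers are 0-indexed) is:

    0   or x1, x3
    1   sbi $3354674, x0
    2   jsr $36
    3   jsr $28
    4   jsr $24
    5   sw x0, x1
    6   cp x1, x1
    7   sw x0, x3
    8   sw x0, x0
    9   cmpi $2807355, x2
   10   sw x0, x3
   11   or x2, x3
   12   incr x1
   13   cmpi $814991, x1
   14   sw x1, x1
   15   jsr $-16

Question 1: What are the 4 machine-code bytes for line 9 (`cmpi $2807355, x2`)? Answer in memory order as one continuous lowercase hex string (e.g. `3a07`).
L9: cmpi op=0x88:8|rd=2:2|imm=2807355:22 ⇒ 0x88aad63b ⇒ little 3b d6 aa 88

3bd6aa88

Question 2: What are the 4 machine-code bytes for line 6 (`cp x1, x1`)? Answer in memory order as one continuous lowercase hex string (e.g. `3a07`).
000050c5

L6: cp op=0xc5:8|rd=1:2|rs=1:2|pad=0:20 ⇒ 0xc5500000 ⇒ little 00 00 50 c5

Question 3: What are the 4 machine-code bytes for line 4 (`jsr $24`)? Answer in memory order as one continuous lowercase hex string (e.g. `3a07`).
L4: jsr op=0x85:8|imm=24:24 ⇒ 0x85000018 ⇒ little 18 00 00 85

18000085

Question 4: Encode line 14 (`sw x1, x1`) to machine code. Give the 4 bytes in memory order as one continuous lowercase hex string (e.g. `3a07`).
L14: sw op=0x2f:8|rd=1:2|rs=1:2|pad=0:20 ⇒ 0x2f500000 ⇒ little 00 00 50 2f

0000502f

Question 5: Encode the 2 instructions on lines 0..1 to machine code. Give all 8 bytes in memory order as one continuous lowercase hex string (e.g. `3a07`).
0000d0543230339e

L0: or op=0x54:8|rd=3:2|rs=1:2|pad=0:20 ⇒ 0x54d00000 ⇒ little 00 00 d0 54
L1: sbi op=0x9e:8|rd=0:2|imm=3354674:22 ⇒ 0x9e333032 ⇒ little 32 30 33 9e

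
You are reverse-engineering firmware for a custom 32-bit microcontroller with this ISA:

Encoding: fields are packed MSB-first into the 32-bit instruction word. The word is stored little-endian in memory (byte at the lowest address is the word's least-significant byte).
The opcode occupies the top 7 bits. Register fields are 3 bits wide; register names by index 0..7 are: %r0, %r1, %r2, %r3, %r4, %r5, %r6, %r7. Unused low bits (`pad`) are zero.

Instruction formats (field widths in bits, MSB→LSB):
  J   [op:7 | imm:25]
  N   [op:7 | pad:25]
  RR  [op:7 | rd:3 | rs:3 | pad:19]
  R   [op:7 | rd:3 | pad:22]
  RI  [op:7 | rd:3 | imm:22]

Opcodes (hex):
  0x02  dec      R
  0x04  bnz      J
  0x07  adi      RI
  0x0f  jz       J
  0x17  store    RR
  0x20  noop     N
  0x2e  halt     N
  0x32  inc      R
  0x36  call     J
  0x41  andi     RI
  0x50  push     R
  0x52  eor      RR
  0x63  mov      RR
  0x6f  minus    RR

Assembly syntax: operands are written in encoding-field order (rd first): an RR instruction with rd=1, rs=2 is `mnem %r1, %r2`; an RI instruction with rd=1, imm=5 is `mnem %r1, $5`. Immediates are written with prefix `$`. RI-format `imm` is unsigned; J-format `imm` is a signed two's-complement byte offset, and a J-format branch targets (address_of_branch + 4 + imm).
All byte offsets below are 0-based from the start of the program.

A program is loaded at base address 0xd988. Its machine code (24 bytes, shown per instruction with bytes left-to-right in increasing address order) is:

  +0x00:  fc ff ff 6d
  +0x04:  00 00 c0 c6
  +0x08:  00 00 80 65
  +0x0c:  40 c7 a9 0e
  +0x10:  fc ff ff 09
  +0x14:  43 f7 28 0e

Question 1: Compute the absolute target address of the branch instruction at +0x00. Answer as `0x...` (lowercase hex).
0xd988

off 0x00: read fc ff ff 6d as little → 0x6dfffffc
  op=0x6dfffffc>>25=0x36 ⇒ call (J)
  imm: (w>>0)&0x1ffffff=0x1fffffc (s25→-4) → $-4
  target = base 0xd988 + off 0x00 + 4 + imm -4 = 0xd988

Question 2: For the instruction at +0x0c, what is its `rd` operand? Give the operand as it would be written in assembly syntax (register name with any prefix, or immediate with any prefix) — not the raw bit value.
+0x0c: 40 c7 a9 0e ⇒ word 0x0ea9c740 (little)
  top 7b → 0x7 → adi [RI]
  rd: (w>>22)&0x7=0x2 → %r2
  imm: (w>>0)&0x3fffff=0x29c740 → $2737984

%r2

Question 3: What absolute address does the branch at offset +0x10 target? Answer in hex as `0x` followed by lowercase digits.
+0x10: fc ff ff 09 ⇒ word 0x09fffffc (little)
  top 7b → 0x4 → bnz [J]
  imm: (w>>0)&0x1ffffff=0x1fffffc (s25→-4) → $-4
  target = base 0xd988 + off 0x10 + 4 + imm -4 = 0xd998

0xd998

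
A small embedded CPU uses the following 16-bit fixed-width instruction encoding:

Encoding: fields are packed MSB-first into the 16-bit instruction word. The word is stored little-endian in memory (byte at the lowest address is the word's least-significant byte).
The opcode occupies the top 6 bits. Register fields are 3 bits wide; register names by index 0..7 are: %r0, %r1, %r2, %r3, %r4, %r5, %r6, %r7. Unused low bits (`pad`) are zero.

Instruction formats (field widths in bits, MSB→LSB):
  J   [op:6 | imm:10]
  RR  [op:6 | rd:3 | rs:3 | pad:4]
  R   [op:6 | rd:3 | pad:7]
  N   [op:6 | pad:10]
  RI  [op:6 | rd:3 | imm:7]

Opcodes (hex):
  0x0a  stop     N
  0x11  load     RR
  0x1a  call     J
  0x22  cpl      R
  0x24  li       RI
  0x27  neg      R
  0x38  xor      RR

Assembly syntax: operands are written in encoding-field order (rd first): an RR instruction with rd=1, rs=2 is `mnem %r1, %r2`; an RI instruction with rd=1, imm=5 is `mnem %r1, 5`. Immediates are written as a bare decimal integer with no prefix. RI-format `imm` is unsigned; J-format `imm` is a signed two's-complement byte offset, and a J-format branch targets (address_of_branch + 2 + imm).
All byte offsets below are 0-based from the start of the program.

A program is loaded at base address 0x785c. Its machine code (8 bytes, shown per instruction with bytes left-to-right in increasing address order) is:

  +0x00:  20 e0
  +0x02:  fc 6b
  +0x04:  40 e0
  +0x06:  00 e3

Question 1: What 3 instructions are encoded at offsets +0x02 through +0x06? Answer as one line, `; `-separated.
call -4; xor %r0, %r4; xor %r6, %r0

[02] fc 6b → 0x6bfc
  op=0x6bfc>>10=0x1a ⇒ call (J)
  imm@[9:0]=0x3fc (s10→-4) ⇒ -4
[04] 40 e0 → 0xe040
  op=0xe040>>10=0x38 ⇒ xor (RR)
  rd@[9:7]=0x0 ⇒ %r0
  rs@[6:4]=0x4 ⇒ %r4
[06] 00 e3 → 0xe300
  op=0xe300>>10=0x38 ⇒ xor (RR)
  rd@[9:7]=0x6 ⇒ %r6
  rs@[6:4]=0x0 ⇒ %r0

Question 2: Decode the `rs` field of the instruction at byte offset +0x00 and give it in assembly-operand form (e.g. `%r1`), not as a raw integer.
%r2

+0x00: 20 e0 ⇒ word 0xe020 (little)
  opcode bits[15:10]=0x38: xor/RR
  rd: (w>>7)&0x7=0x0 → %r0
  rs: (w>>4)&0x7=0x2 → %r2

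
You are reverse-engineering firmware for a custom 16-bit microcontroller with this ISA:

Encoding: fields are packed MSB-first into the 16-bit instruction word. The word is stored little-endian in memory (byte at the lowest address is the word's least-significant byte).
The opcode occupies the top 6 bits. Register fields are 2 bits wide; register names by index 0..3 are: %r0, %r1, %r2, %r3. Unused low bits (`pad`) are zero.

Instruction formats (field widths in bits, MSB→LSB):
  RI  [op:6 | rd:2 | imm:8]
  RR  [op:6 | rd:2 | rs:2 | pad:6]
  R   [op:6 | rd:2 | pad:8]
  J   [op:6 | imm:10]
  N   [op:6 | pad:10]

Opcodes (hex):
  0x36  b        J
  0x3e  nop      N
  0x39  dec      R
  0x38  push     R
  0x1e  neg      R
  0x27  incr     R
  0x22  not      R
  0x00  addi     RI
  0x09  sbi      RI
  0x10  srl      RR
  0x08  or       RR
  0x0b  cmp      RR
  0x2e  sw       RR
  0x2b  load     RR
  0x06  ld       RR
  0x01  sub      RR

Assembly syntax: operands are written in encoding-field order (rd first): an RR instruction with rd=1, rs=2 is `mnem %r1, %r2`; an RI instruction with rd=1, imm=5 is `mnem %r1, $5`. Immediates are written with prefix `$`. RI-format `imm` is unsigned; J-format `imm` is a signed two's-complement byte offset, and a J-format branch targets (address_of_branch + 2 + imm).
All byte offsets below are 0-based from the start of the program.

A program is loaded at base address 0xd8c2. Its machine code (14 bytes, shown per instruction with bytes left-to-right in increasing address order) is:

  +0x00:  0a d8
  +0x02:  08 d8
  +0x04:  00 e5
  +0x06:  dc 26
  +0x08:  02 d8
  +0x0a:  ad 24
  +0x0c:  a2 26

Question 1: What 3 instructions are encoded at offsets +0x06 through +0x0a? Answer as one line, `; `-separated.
sbi %r2, $220; b $2; sbi %r0, $173

off 0x06: read dc 26 as little → 0x26dc
  top 6b → 0x9 → sbi [RI]
  rd: (w>>8)&0x3=0x2 → %r2
  imm: (w>>0)&0xff=0xdc → $220
off 0x08: read 02 d8 as little → 0xd802
  top 6b → 0x36 → b [J]
  imm: (w>>0)&0x3ff=0x2 → $2
off 0x0a: read ad 24 as little → 0x24ad
  top 6b → 0x9 → sbi [RI]
  rd: (w>>8)&0x3=0x0 → %r0
  imm: (w>>0)&0xff=0xad → $173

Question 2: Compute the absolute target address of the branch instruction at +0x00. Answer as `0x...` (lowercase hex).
+0x00: 0a d8 ⇒ word 0xd80a (little)
  op=0xd80a>>10=0x36 ⇒ b (J)
  imm@[9:0]=0xa ⇒ $10
  target = base 0xd8c2 + off 0x00 + 2 + imm 10 = 0xd8ce

0xd8ce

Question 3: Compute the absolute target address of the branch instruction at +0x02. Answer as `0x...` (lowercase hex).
0xd8ce

off 0x02: read 08 d8 as little → 0xd808
  op=0xd808>>10=0x36 ⇒ b (J)
  imm@[9:0]=0x8 ⇒ $8
  target = base 0xd8c2 + off 0x02 + 2 + imm 8 = 0xd8ce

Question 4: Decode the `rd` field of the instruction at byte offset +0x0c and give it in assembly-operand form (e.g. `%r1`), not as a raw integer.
%r2

[0c] a2 26 → 0x26a2
  opcode bits[15:10]=0x9: sbi/RI
  rd: (w>>8)&0x3=0x2 → %r2
  imm: (w>>0)&0xff=0xa2 → $162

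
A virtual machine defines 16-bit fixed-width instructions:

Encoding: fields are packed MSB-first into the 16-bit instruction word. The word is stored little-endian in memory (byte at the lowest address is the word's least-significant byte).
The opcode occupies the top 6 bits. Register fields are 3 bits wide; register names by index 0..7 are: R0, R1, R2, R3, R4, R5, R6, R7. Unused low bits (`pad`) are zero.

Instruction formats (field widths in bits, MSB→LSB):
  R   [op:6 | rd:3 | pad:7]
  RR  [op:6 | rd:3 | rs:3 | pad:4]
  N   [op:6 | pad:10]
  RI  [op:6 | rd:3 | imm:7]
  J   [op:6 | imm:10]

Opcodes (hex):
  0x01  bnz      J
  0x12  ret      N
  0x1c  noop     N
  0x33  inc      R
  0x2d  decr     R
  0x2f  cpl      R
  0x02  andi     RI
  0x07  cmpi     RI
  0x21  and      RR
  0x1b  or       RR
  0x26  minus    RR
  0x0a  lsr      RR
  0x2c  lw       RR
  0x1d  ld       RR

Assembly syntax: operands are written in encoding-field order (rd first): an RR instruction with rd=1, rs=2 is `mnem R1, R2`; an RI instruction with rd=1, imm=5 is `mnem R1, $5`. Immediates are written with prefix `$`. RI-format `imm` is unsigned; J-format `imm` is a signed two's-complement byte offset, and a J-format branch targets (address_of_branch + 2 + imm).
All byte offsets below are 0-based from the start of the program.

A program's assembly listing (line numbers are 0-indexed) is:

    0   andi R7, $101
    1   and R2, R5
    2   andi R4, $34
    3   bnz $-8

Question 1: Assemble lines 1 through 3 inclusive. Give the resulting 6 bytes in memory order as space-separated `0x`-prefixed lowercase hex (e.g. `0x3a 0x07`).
1. and fields op=0x21:6|rd=2:3|rs=5:3|pad=0:4 → word 8550h → 50 85
2. andi fields op=0x2:6|rd=4:3|imm=34:7 → word 0a22h → 22 0a
3. bnz fields op=0x1:6|imm=-8:10 → word 07f8h → f8 07

0x50 0x85 0x22 0x0a 0xf8 0x07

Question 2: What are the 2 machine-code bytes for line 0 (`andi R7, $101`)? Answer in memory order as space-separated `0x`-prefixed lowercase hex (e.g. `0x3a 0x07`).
0xe5 0x0b

0. andi fields op=0x2:6|rd=7:3|imm=101:7 → word 0be5h → e5 0b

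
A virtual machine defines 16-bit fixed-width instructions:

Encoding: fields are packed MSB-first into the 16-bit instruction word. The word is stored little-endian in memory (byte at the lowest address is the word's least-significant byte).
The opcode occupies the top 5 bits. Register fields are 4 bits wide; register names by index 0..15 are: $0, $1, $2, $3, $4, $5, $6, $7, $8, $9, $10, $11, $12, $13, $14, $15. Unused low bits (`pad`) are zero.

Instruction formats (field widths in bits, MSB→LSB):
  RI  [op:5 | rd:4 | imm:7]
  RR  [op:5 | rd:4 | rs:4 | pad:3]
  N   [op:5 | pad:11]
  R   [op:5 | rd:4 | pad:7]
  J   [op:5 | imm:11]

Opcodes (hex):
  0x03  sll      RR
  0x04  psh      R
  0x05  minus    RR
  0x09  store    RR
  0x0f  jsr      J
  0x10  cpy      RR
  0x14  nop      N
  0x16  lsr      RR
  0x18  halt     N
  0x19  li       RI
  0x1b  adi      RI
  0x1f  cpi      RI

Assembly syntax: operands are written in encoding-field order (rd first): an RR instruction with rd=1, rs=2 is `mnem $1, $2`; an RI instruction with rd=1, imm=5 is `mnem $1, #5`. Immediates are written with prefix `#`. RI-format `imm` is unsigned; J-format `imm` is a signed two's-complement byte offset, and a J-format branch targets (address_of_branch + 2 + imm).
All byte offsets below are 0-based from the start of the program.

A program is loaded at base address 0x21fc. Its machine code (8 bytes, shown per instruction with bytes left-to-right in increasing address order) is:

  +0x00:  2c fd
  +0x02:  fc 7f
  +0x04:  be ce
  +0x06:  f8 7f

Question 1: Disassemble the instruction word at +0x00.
+0x00: 2c fd ⇒ word 0xfd2c (little)
  op=0xfd2c>>11=0x1f ⇒ cpi (RI)
  rd@[10:7]=0xa ⇒ $10
  imm@[6:0]=0x2c ⇒ #44

cpi $10, #44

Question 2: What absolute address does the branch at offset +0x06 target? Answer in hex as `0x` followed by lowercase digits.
0x21fc

[06] f8 7f → 0x7ff8
  op=0x7ff8>>11=0xf ⇒ jsr (J)
  imm@[10:0]=0x7f8 (s11→-8) ⇒ #-8
  target = base 0x21fc + off 0x06 + 2 + imm -8 = 0x21fc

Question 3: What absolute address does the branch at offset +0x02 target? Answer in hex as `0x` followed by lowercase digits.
+0x02: fc 7f ⇒ word 0x7ffc (little)
  top 5b → 0xf → jsr [J]
  imm@[10:0]=0x7fc (s11→-4) ⇒ #-4
  target = base 0x21fc + off 0x02 + 2 + imm -4 = 0x21fc

0x21fc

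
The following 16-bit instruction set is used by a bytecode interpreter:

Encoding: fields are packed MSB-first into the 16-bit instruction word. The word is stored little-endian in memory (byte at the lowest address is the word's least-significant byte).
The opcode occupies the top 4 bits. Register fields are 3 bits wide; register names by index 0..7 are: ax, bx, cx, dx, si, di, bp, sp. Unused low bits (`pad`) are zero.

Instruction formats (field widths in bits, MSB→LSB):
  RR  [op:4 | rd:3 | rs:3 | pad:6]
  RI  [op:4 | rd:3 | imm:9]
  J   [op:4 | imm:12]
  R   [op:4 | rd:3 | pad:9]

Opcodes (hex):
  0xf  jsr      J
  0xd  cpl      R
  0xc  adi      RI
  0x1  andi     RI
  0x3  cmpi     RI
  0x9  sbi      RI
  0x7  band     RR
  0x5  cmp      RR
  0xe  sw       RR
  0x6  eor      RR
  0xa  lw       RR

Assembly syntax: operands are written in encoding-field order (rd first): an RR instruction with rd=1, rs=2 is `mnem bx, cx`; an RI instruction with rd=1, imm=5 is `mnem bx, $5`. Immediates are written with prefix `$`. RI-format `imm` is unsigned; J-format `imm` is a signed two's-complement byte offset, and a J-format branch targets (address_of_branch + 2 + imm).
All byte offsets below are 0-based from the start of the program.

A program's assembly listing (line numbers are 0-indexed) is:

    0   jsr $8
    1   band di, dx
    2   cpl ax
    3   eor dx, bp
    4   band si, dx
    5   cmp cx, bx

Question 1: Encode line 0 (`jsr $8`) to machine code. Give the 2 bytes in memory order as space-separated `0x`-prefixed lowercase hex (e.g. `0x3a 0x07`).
0x08 0xf0

line 0 (jsr): pack op=0xf:4|imm=8:12 = 0xf008; little→ 08 f0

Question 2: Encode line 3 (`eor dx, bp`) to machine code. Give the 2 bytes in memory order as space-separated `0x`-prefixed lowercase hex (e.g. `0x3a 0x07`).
L3: eor op=0x6:4|rd=3:3|rs=6:3|pad=0:6 ⇒ 0x6780 ⇒ little 80 67

0x80 0x67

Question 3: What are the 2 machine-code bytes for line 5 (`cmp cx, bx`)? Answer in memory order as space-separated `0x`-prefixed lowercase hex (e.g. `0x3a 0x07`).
0x40 0x54

L5: cmp op=0x5:4|rd=2:3|rs=1:3|pad=0:6 ⇒ 0x5440 ⇒ little 40 54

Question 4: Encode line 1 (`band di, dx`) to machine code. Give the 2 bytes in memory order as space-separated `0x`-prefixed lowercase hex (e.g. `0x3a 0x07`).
line 1 (band): pack op=0x7:4|rd=5:3|rs=3:3|pad=0:6 = 0x7ac0; little→ c0 7a

0xc0 0x7a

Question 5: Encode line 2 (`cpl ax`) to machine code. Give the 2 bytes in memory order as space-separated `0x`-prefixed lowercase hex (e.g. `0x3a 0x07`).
L2: cpl op=0xd:4|rd=0:3|pad=0:9 ⇒ 0xd000 ⇒ little 00 d0

0x00 0xd0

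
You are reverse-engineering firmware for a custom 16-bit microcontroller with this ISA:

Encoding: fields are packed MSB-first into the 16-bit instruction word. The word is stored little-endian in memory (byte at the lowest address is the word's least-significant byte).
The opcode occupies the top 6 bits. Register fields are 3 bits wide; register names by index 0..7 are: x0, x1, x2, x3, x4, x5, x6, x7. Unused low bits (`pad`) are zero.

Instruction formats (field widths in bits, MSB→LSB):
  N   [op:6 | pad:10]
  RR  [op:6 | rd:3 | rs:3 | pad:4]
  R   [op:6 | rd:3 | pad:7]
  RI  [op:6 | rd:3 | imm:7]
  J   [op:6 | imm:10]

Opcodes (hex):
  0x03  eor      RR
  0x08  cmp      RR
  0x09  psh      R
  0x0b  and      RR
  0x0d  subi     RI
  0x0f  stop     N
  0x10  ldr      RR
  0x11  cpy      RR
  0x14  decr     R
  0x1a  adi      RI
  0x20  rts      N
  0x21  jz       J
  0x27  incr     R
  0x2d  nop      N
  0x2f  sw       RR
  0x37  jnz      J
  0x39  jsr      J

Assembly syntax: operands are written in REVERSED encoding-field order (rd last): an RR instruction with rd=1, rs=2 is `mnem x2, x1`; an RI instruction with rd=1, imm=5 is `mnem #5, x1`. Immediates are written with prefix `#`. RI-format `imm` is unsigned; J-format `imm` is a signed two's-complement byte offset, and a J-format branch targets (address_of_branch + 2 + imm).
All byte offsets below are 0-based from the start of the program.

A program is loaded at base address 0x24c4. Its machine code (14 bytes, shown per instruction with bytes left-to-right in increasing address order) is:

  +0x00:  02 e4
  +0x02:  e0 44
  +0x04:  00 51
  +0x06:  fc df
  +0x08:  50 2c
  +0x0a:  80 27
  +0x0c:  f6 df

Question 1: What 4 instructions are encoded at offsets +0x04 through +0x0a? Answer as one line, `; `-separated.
decr x2; jnz #-4; and x5, x0; psh x7

[04] 00 51 → 0x5100
  top 6b → 0x14 → decr [R]
  [9:7] rd=2 = x2
[06] fc df → 0xdffc
  top 6b → 0x37 → jnz [J]
  [9:0] imm=1020 (s10→-4) = #-4
[08] 50 2c → 0x2c50
  top 6b → 0xb → and [RR]
  [9:7] rd=0 = x0
  [6:4] rs=5 = x5
[0a] 80 27 → 0x2780
  top 6b → 0x9 → psh [R]
  [9:7] rd=7 = x7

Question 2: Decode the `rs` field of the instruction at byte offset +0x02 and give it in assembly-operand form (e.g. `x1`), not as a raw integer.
x6

+0x02: e0 44 ⇒ word 0x44e0 (little)
  opcode bits[15:10]=0x11: cpy/RR
  rd: (w>>7)&0x7=0x1 → x1
  rs: (w>>4)&0x7=0x6 → x6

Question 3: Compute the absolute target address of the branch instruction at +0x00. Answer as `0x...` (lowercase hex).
0x24c8

off 0x00: read 02 e4 as little → 0xe402
  opcode bits[15:10]=0x39: jsr/J
  imm@[9:0]=0x2 ⇒ #2
  target = base 0x24c4 + off 0x00 + 2 + imm 2 = 0x24c8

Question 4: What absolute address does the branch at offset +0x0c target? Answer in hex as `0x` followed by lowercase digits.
0x24c8

[0c] f6 df → 0xdff6
  opcode bits[15:10]=0x37: jnz/J
  imm: (w>>0)&0x3ff=0x3f6 (s10→-10) → #-10
  target = base 0x24c4 + off 0x0c + 2 + imm -10 = 0x24c8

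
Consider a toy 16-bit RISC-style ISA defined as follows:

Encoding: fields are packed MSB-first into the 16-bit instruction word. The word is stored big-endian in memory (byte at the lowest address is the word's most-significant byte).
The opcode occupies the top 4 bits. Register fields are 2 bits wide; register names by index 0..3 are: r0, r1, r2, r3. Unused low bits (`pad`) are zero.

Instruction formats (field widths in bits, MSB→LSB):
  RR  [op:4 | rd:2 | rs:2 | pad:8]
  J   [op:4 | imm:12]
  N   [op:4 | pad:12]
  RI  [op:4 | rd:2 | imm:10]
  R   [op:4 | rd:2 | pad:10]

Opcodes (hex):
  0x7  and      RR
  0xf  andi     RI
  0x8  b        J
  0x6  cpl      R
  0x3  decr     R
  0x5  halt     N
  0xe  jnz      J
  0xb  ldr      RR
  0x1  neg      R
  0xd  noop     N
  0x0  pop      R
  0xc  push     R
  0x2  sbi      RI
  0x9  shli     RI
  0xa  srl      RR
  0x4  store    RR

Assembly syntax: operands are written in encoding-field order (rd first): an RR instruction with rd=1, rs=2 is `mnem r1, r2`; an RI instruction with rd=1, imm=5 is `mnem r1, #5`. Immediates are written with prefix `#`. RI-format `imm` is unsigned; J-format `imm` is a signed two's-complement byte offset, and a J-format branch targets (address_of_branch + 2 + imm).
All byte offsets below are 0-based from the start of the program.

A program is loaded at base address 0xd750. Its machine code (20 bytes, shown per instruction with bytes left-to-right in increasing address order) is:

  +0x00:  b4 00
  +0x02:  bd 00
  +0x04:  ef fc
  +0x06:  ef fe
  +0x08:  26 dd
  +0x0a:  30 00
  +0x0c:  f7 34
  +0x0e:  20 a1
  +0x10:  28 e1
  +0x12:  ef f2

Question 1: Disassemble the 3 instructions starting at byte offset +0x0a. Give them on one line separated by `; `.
decr r0; andi r1, #820; sbi r0, #161

@+0a  big-endian(30 00) = 0x3000
  opcode bits[15:12]=0x3: decr/R
  rd@[11:10]=0x0 ⇒ r0
@+0c  big-endian(f7 34) = 0xf734
  opcode bits[15:12]=0xf: andi/RI
  rd@[11:10]=0x1 ⇒ r1
  imm@[9:0]=0x334 ⇒ #820
@+0e  big-endian(20 a1) = 0x20a1
  opcode bits[15:12]=0x2: sbi/RI
  rd@[11:10]=0x0 ⇒ r0
  imm@[9:0]=0xa1 ⇒ #161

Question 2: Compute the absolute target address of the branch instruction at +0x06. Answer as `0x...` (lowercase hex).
off 0x06: read ef fe as big → 0xeffe
  opcode bits[15:12]=0xe: jnz/J
  [11:0] imm=4094 (s12→-2) = #-2
  target = base 0xd750 + off 0x06 + 2 + imm -2 = 0xd756

0xd756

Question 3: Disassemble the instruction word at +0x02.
[02] bd 00 → 0xbd00
  op=0xbd00>>12=0xb ⇒ ldr (RR)
  [11:10] rd=3 = r3
  [9:8] rs=1 = r1

ldr r3, r1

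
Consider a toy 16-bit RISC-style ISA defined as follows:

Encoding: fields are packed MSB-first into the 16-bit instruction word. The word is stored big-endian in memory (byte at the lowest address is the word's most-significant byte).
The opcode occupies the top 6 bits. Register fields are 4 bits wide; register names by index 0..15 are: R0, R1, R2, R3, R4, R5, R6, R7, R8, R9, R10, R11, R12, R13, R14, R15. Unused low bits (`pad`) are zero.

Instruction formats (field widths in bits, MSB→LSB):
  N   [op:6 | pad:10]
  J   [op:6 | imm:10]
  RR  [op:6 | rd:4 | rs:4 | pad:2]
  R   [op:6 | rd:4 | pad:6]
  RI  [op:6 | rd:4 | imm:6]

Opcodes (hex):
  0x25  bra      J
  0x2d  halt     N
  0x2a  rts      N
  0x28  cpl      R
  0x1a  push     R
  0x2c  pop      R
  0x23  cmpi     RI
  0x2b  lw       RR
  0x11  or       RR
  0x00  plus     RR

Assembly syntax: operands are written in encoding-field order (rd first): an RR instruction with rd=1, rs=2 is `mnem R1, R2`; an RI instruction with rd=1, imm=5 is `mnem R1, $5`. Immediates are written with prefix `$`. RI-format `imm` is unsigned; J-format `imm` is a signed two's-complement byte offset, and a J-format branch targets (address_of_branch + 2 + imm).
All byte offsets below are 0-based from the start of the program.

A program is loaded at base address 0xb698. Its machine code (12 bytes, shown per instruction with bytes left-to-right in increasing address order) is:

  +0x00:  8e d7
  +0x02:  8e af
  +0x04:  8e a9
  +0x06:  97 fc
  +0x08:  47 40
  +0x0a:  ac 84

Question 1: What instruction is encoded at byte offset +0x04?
off 0x04: read 8e a9 as big → 0x8ea9
  opcode bits[15:10]=0x23: cmpi/RI
  rd@[9:6]=0xa ⇒ R10
  imm@[5:0]=0x29 ⇒ $41

cmpi R10, $41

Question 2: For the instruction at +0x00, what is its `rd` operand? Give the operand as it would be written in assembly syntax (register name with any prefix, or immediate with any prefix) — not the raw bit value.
R11

@+00  big-endian(8e d7) = 0x8ed7
  opcode bits[15:10]=0x23: cmpi/RI
  rd@[9:6]=0xb ⇒ R11
  imm@[5:0]=0x17 ⇒ $23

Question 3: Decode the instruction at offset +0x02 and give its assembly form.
+0x02: 8e af ⇒ word 0x8eaf (big)
  opcode bits[15:10]=0x23: cmpi/RI
  rd@[9:6]=0xa ⇒ R10
  imm@[5:0]=0x2f ⇒ $47

cmpi R10, $47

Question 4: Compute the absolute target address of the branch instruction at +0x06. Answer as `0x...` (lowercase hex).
off 0x06: read 97 fc as big → 0x97fc
  opcode bits[15:10]=0x25: bra/J
  [9:0] imm=1020 (s10→-4) = $-4
  target = base 0xb698 + off 0x06 + 2 + imm -4 = 0xb69c

0xb69c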